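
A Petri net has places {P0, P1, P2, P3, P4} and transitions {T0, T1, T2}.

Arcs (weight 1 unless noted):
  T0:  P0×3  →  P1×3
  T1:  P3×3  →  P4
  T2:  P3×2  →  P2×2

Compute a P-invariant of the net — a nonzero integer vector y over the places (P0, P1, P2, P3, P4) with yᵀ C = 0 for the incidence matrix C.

Incidence matrix C (rows=places, cols=transitions):
       T0   T1   T2
   P0  -3    0    0
   P1   3    0    0
   P2   0    0    2
   P3   0   -3   -2
   P4   0    1    0

Candidate y = [1, 1, 0, 0, 0]; check y·C column-wise:
  col T0: 1·-3 + 1·3 = 0
  col T1: 1·0 + 1·0 + 0·-3 + 0·1 = 0
  col T2: 1·0 + 1·0 + 0·2 + 0·-2 = 0

y = (P0:1, P1:1, P2:0, P3:0, P4:0)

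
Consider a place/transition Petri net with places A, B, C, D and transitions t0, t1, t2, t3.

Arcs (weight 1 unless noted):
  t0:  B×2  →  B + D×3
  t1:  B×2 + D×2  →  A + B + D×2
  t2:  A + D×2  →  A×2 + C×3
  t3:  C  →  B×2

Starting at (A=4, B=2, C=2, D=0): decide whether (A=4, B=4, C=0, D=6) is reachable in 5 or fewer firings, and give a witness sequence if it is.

YES — reachable via ⟨t0, t3, t0, t3⟩ (4 firings)

step 1: fire t0:  (A=4, B=2, C=2, D=0) → (A=4, B=1, C=2, D=3)
step 2: fire t3:  (A=4, B=1, C=2, D=3) → (A=4, B=3, C=1, D=3)
step 3: fire t0:  (A=4, B=3, C=1, D=3) → (A=4, B=2, C=1, D=6)
step 4: fire t3:  (A=4, B=2, C=1, D=6) → (A=4, B=4, C=0, D=6)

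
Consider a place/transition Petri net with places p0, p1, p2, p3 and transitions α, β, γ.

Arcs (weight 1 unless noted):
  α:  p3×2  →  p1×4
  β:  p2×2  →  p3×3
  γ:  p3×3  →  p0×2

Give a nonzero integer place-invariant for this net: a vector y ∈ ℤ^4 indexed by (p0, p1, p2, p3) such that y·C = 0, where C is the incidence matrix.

y = (p0:3, p1:1, p2:3, p3:2)

Incidence matrix C (rows=places, cols=transitions):
        α    β    γ
   p0   0    0    2
   p1   4    0    0
   p2   0   -2    0
   p3  -2    3   -3

Candidate y = [3, 1, 3, 2]; check y·C column-wise:
  col α: 3·0 + 1·4 + 3·0 + 2·-2 = 0
  col β: 3·0 + 1·0 + 3·-2 + 2·3 = 0
  col γ: 3·2 + 1·0 + 3·0 + 2·-3 = 0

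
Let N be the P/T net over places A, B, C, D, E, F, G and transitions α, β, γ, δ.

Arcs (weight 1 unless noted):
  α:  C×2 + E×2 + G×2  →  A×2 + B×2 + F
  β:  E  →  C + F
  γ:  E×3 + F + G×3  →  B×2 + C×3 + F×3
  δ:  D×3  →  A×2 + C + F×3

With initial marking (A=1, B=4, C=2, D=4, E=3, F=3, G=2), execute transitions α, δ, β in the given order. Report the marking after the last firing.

(A=5, B=6, C=2, D=1, E=0, F=8, G=0)

step 1: fire α:  (A=1, B=4, C=2, D=4, E=3, F=3, G=2) → (A=3, B=6, C=0, D=4, E=1, F=4, G=0)
step 2: fire δ:  (A=3, B=6, C=0, D=4, E=1, F=4, G=0) → (A=5, B=6, C=1, D=1, E=1, F=7, G=0)
step 3: fire β:  (A=5, B=6, C=1, D=1, E=1, F=7, G=0) → (A=5, B=6, C=2, D=1, E=0, F=8, G=0)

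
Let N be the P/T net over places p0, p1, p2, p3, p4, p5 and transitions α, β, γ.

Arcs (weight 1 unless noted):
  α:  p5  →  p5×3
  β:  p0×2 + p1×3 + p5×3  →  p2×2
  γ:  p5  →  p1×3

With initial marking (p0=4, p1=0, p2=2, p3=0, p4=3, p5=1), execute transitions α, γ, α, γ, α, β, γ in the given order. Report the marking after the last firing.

step 1: fire α:  (p0=4, p1=0, p2=2, p3=0, p4=3, p5=1) → (p0=4, p1=0, p2=2, p3=0, p4=3, p5=3)
step 2: fire γ:  (p0=4, p1=0, p2=2, p3=0, p4=3, p5=3) → (p0=4, p1=3, p2=2, p3=0, p4=3, p5=2)
step 3: fire α:  (p0=4, p1=3, p2=2, p3=0, p4=3, p5=2) → (p0=4, p1=3, p2=2, p3=0, p4=3, p5=4)
step 4: fire γ:  (p0=4, p1=3, p2=2, p3=0, p4=3, p5=4) → (p0=4, p1=6, p2=2, p3=0, p4=3, p5=3)
step 5: fire α:  (p0=4, p1=6, p2=2, p3=0, p4=3, p5=3) → (p0=4, p1=6, p2=2, p3=0, p4=3, p5=5)
step 6: fire β:  (p0=4, p1=6, p2=2, p3=0, p4=3, p5=5) → (p0=2, p1=3, p2=4, p3=0, p4=3, p5=2)
step 7: fire γ:  (p0=2, p1=3, p2=4, p3=0, p4=3, p5=2) → (p0=2, p1=6, p2=4, p3=0, p4=3, p5=1)

(p0=2, p1=6, p2=4, p3=0, p4=3, p5=1)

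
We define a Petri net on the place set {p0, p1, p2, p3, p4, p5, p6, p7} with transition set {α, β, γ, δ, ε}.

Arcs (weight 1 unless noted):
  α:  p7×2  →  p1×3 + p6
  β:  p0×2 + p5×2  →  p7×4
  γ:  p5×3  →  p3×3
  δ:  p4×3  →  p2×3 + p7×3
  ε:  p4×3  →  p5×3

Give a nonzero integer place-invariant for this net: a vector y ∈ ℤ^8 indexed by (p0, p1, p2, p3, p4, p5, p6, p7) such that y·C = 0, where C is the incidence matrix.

y = (p0:1, p1:0, p2:-1, p3:-1, p4:-1, p5:-1, p6:0, p7:0)

Incidence matrix C (rows=places, cols=transitions):
        α    β    γ    δ    ε
   p0   0   -2    0    0    0
   p1   3    0    0    0    0
   p2   0    0    0    3    0
   p3   0    0    3    0    0
   p4   0    0    0   -3   -3
   p5   0   -2   -3    0    3
   p6   1    0    0    0    0
   p7  -2    4    0    3    0

Candidate y = [1, 0, -1, -1, -1, -1, 0, 0]; check y·C column-wise:
  col α: 1·0 + 0·3 + -1·0 + -1·0 + -1·0 + -1·0 + 0·1 + 0·-2 = 0
  col β: 1·-2 + -1·0 + -1·0 + -1·0 + -1·-2 + 0·4 = 0
  col γ: 1·0 + -1·0 + -1·3 + -1·0 + -1·-3 = 0
  col δ: 1·0 + -1·3 + -1·0 + -1·-3 + -1·0 + 0·3 = 0
  col ε: 1·0 + -1·0 + -1·0 + -1·-3 + -1·3 = 0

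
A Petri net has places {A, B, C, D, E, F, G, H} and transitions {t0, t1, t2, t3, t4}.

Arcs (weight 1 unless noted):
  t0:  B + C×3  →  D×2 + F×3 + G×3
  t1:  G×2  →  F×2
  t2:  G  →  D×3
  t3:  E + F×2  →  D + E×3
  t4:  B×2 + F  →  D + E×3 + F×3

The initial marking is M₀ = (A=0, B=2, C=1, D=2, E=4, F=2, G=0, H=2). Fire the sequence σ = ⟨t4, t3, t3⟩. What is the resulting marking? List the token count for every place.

(A=0, B=0, C=1, D=5, E=11, F=0, G=0, H=2)

step 1: fire t4:  (A=0, B=2, C=1, D=2, E=4, F=2, G=0, H=2) → (A=0, B=0, C=1, D=3, E=7, F=4, G=0, H=2)
step 2: fire t3:  (A=0, B=0, C=1, D=3, E=7, F=4, G=0, H=2) → (A=0, B=0, C=1, D=4, E=9, F=2, G=0, H=2)
step 3: fire t3:  (A=0, B=0, C=1, D=4, E=9, F=2, G=0, H=2) → (A=0, B=0, C=1, D=5, E=11, F=0, G=0, H=2)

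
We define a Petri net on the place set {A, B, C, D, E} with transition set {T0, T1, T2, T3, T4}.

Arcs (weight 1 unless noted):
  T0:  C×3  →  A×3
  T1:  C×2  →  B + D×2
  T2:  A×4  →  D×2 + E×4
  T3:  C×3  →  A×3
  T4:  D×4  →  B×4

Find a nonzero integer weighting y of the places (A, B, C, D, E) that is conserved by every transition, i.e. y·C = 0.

Incidence matrix C (rows=places, cols=transitions):
       T0   T1   T2   T3   T4
    A   3    0   -4    3    0
    B   0    1    0    0    4
    C  -3   -2    0   -3    0
    D   0    2    2    0   -4
    E   0    0    4    0    0

Candidate y = [3, 2, 3, 2, 2]; check y·C column-wise:
  col T0: 3·3 + 2·0 + 3·-3 + 2·0 + 2·0 = 0
  col T1: 3·0 + 2·1 + 3·-2 + 2·2 + 2·0 = 0
  col T2: 3·-4 + 2·0 + 3·0 + 2·2 + 2·4 = 0
  col T3: 3·3 + 2·0 + 3·-3 + 2·0 + 2·0 = 0
  col T4: 3·0 + 2·4 + 3·0 + 2·-4 + 2·0 = 0

y = (A:3, B:2, C:3, D:2, E:2)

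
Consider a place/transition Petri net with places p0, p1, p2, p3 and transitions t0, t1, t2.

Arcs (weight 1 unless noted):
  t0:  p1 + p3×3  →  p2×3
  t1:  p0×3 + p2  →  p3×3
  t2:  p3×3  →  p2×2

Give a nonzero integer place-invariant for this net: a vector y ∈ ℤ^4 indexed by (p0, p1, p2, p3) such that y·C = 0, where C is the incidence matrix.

y = (p0:1, p1:3, p2:3, p3:2)

Incidence matrix C (rows=places, cols=transitions):
       t0   t1   t2
   p0   0   -3    0
   p1  -1    0    0
   p2   3   -1    2
   p3  -3    3   -3

Candidate y = [1, 3, 3, 2]; check y·C column-wise:
  col t0: 1·0 + 3·-1 + 3·3 + 2·-3 = 0
  col t1: 1·-3 + 3·0 + 3·-1 + 2·3 = 0
  col t2: 1·0 + 3·0 + 3·2 + 2·-3 = 0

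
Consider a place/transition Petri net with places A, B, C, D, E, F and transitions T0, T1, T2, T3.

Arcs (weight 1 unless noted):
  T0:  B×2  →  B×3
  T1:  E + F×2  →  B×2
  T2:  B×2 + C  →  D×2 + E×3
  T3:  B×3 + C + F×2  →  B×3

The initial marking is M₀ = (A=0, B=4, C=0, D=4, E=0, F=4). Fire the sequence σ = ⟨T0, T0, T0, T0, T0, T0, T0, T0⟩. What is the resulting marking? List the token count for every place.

(A=0, B=12, C=0, D=4, E=0, F=4)

step 1: fire T0:  (A=0, B=4, C=0, D=4, E=0, F=4) → (A=0, B=5, C=0, D=4, E=0, F=4)
step 2: fire T0:  (A=0, B=5, C=0, D=4, E=0, F=4) → (A=0, B=6, C=0, D=4, E=0, F=4)
step 3: fire T0:  (A=0, B=6, C=0, D=4, E=0, F=4) → (A=0, B=7, C=0, D=4, E=0, F=4)
step 4: fire T0:  (A=0, B=7, C=0, D=4, E=0, F=4) → (A=0, B=8, C=0, D=4, E=0, F=4)
step 5: fire T0:  (A=0, B=8, C=0, D=4, E=0, F=4) → (A=0, B=9, C=0, D=4, E=0, F=4)
step 6: fire T0:  (A=0, B=9, C=0, D=4, E=0, F=4) → (A=0, B=10, C=0, D=4, E=0, F=4)
step 7: fire T0:  (A=0, B=10, C=0, D=4, E=0, F=4) → (A=0, B=11, C=0, D=4, E=0, F=4)
step 8: fire T0:  (A=0, B=11, C=0, D=4, E=0, F=4) → (A=0, B=12, C=0, D=4, E=0, F=4)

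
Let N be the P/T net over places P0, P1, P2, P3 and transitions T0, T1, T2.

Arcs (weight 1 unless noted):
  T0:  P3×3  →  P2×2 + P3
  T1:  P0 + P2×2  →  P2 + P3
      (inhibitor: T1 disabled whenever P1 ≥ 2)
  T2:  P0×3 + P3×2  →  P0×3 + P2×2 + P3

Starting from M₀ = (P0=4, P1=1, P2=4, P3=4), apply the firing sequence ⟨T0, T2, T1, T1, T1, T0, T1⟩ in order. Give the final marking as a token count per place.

(P0=0, P1=1, P2=6, P3=3)

step 1: fire T0:  (P0=4, P1=1, P2=4, P3=4) → (P0=4, P1=1, P2=6, P3=2)
step 2: fire T2:  (P0=4, P1=1, P2=6, P3=2) → (P0=4, P1=1, P2=8, P3=1)
step 3: fire T1:  (P0=4, P1=1, P2=8, P3=1) → (P0=3, P1=1, P2=7, P3=2)
step 4: fire T1:  (P0=3, P1=1, P2=7, P3=2) → (P0=2, P1=1, P2=6, P3=3)
step 5: fire T1:  (P0=2, P1=1, P2=6, P3=3) → (P0=1, P1=1, P2=5, P3=4)
step 6: fire T0:  (P0=1, P1=1, P2=5, P3=4) → (P0=1, P1=1, P2=7, P3=2)
step 7: fire T1:  (P0=1, P1=1, P2=7, P3=2) → (P0=0, P1=1, P2=6, P3=3)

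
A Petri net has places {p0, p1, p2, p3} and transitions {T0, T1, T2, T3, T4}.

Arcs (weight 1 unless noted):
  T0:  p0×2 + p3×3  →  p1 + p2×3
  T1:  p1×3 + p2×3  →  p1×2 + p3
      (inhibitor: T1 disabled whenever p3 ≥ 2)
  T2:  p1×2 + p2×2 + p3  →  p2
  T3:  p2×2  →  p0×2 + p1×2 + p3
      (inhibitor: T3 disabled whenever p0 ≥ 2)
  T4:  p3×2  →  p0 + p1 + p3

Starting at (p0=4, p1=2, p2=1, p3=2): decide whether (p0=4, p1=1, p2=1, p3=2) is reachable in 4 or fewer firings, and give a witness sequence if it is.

depth 0: 1 marking
depth 1: 2 markings reached so far
depth 2: 2 markings reached so far
(frontier empty at depth 2; search complete)
target is not among the 2 markings reachable within 4 steps

NO — not reachable within 4 firings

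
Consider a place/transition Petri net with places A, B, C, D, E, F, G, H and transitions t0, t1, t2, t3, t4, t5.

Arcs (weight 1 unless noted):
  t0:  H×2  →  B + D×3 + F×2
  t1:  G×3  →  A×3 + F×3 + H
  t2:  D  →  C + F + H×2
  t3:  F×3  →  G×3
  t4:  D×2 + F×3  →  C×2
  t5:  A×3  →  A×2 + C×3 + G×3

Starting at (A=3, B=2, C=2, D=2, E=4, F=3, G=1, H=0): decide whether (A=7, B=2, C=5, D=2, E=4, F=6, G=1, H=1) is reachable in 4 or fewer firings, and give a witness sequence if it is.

depth 0: 1 marking
depth 1: 5 markings reached so far
depth 2: 13 markings reached so far
depth 3: 27 markings reached so far
depth 4: 53 markings reached so far
target is not among the 53 markings reachable within 4 steps

NO — not reachable within 4 firings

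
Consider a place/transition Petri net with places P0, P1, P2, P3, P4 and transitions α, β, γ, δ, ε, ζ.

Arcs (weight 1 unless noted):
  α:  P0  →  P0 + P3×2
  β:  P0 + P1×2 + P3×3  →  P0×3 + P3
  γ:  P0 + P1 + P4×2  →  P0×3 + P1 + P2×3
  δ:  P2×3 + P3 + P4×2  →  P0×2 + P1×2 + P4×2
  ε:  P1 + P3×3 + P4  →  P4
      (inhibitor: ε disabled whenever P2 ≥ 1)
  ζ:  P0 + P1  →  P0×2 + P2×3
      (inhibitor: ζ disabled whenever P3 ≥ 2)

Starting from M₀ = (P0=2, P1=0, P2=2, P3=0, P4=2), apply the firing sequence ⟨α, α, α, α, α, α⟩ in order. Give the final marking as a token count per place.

(P0=2, P1=0, P2=2, P3=12, P4=2)

step 1: fire α:  (P0=2, P1=0, P2=2, P3=0, P4=2) → (P0=2, P1=0, P2=2, P3=2, P4=2)
step 2: fire α:  (P0=2, P1=0, P2=2, P3=2, P4=2) → (P0=2, P1=0, P2=2, P3=4, P4=2)
step 3: fire α:  (P0=2, P1=0, P2=2, P3=4, P4=2) → (P0=2, P1=0, P2=2, P3=6, P4=2)
step 4: fire α:  (P0=2, P1=0, P2=2, P3=6, P4=2) → (P0=2, P1=0, P2=2, P3=8, P4=2)
step 5: fire α:  (P0=2, P1=0, P2=2, P3=8, P4=2) → (P0=2, P1=0, P2=2, P3=10, P4=2)
step 6: fire α:  (P0=2, P1=0, P2=2, P3=10, P4=2) → (P0=2, P1=0, P2=2, P3=12, P4=2)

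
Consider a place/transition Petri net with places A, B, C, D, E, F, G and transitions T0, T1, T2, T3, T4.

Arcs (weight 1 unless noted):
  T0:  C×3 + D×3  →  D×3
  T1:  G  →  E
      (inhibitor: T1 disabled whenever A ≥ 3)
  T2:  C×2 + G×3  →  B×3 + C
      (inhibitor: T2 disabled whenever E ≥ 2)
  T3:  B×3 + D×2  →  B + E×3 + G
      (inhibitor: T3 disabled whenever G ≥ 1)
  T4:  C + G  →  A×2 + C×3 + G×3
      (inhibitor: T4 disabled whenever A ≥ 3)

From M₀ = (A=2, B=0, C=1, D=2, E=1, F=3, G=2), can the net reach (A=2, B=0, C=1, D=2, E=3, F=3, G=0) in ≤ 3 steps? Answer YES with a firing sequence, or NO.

step 1: fire T1:  (A=2, B=0, C=1, D=2, E=1, F=3, G=2) → (A=2, B=0, C=1, D=2, E=2, F=3, G=1)
step 2: fire T1:  (A=2, B=0, C=1, D=2, E=2, F=3, G=1) → (A=2, B=0, C=1, D=2, E=3, F=3, G=0)

YES — reachable via ⟨T1, T1⟩ (2 firings)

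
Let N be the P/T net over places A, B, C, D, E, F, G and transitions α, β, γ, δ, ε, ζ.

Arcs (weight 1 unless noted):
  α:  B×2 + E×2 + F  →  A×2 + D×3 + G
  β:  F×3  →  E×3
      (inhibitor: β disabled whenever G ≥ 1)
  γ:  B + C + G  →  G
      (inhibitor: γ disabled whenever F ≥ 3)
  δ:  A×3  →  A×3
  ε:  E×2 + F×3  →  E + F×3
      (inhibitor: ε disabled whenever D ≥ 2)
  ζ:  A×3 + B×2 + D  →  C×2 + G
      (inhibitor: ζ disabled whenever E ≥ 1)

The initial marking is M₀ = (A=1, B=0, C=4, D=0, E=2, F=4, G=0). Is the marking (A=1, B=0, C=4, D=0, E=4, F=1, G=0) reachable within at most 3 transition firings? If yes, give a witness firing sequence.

YES — reachable via ⟨ε, β⟩ (2 firings)

step 1: fire ε:  (A=1, B=0, C=4, D=0, E=2, F=4, G=0) → (A=1, B=0, C=4, D=0, E=1, F=4, G=0)
step 2: fire β:  (A=1, B=0, C=4, D=0, E=1, F=4, G=0) → (A=1, B=0, C=4, D=0, E=4, F=1, G=0)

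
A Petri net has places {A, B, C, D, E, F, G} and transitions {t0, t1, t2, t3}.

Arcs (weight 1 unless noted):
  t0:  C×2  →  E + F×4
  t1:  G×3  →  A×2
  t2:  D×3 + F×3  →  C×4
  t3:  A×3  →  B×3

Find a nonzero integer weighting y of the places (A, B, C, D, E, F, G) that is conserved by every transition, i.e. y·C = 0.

Incidence matrix C (rows=places, cols=transitions):
       t0   t1   t2   t3
    A   0    2    0   -3
    B   0    0    0    3
    C  -2    0    4    0
    D   0    0   -3    0
    E   1    0    0    0
    F   4    0   -3    0
    G   0   -3    0    0

Candidate y = [0, 0, 3, 4, 6, 0, 0]; check y·C column-wise:
  col t0: 3·-2 + 4·0 + 6·1 + 0·4 = 0
  col t1: 0·2 + 3·0 + 4·0 + 6·0 + 0·-3 = 0
  col t2: 3·4 + 4·-3 + 6·0 + 0·-3 = 0
  col t3: 0·-3 + 0·3 + 3·0 + 4·0 + 6·0 = 0

y = (A:0, B:0, C:3, D:4, E:6, F:0, G:0)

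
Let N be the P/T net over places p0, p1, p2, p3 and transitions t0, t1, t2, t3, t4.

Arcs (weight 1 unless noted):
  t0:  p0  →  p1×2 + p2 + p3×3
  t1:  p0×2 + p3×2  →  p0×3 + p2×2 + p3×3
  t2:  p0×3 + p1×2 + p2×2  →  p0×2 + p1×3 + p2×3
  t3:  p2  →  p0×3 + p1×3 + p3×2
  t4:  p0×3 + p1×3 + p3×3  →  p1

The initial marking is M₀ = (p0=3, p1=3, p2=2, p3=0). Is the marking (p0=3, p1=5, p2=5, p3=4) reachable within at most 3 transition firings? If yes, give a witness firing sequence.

YES — reachable via ⟨t0, t1⟩ (2 firings)

step 1: fire t0:  (p0=3, p1=3, p2=2, p3=0) → (p0=2, p1=5, p2=3, p3=3)
step 2: fire t1:  (p0=2, p1=5, p2=3, p3=3) → (p0=3, p1=5, p2=5, p3=4)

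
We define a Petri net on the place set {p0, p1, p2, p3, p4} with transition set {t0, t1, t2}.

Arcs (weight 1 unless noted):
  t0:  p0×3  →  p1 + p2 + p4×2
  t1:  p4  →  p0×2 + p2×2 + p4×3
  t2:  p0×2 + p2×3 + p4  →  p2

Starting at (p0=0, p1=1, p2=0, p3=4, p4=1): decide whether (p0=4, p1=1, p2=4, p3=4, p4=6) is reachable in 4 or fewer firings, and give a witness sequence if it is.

YES — reachable via ⟨t1, t1, t1, t2⟩ (4 firings)

step 1: fire t1:  (p0=0, p1=1, p2=0, p3=4, p4=1) → (p0=2, p1=1, p2=2, p3=4, p4=3)
step 2: fire t1:  (p0=2, p1=1, p2=2, p3=4, p4=3) → (p0=4, p1=1, p2=4, p3=4, p4=5)
step 3: fire t1:  (p0=4, p1=1, p2=4, p3=4, p4=5) → (p0=6, p1=1, p2=6, p3=4, p4=7)
step 4: fire t2:  (p0=6, p1=1, p2=6, p3=4, p4=7) → (p0=4, p1=1, p2=4, p3=4, p4=6)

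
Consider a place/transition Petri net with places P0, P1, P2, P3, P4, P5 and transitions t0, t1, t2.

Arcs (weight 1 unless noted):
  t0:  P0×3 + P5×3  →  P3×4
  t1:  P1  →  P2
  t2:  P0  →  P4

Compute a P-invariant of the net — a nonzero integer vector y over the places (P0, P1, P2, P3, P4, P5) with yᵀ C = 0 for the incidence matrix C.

Incidence matrix C (rows=places, cols=transitions):
       t0   t1   t2
   P0  -3    0   -1
   P1   0   -1    0
   P2   0    1    0
   P3   4    0    0
   P4   0    0    1
   P5  -3    0    0

Candidate y = [0, 1, 1, 0, 0, 0]; check y·C column-wise:
  col t0: 0·-3 + 1·0 + 1·0 + 0·4 + 0·-3 = 0
  col t1: 1·-1 + 1·1 = 0
  col t2: 0·-1 + 1·0 + 1·0 + 0·1 = 0

y = (P0:0, P1:1, P2:1, P3:0, P4:0, P5:0)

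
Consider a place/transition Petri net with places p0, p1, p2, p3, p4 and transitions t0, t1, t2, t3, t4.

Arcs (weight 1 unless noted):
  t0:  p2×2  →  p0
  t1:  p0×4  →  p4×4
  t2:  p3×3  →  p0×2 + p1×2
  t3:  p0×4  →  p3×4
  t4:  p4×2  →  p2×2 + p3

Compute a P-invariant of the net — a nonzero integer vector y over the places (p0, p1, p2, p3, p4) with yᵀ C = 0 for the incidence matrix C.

y = (p0:2, p1:1, p2:1, p3:2, p4:2)

Incidence matrix C (rows=places, cols=transitions):
       t0   t1   t2   t3   t4
   p0   1   -4    2   -4    0
   p1   0    0    2    0    0
   p2  -2    0    0    0    2
   p3   0    0   -3    4    1
   p4   0    4    0    0   -2

Candidate y = [2, 1, 1, 2, 2]; check y·C column-wise:
  col t0: 2·1 + 1·0 + 1·-2 + 2·0 + 2·0 = 0
  col t1: 2·-4 + 1·0 + 1·0 + 2·0 + 2·4 = 0
  col t2: 2·2 + 1·2 + 1·0 + 2·-3 + 2·0 = 0
  col t3: 2·-4 + 1·0 + 1·0 + 2·4 + 2·0 = 0
  col t4: 2·0 + 1·0 + 1·2 + 2·1 + 2·-2 = 0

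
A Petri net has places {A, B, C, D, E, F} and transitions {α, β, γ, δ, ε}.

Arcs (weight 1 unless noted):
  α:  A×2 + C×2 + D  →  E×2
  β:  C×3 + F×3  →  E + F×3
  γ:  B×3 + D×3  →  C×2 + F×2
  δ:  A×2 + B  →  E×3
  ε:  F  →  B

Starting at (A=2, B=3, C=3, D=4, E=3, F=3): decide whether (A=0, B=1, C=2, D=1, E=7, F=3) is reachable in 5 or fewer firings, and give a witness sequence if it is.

YES — reachable via ⟨β, γ, ε, δ, ε⟩ (5 firings)

step 1: fire β:  (A=2, B=3, C=3, D=4, E=3, F=3) → (A=2, B=3, C=0, D=4, E=4, F=3)
step 2: fire γ:  (A=2, B=3, C=0, D=4, E=4, F=3) → (A=2, B=0, C=2, D=1, E=4, F=5)
step 3: fire ε:  (A=2, B=0, C=2, D=1, E=4, F=5) → (A=2, B=1, C=2, D=1, E=4, F=4)
step 4: fire δ:  (A=2, B=1, C=2, D=1, E=4, F=4) → (A=0, B=0, C=2, D=1, E=7, F=4)
step 5: fire ε:  (A=0, B=0, C=2, D=1, E=7, F=4) → (A=0, B=1, C=2, D=1, E=7, F=3)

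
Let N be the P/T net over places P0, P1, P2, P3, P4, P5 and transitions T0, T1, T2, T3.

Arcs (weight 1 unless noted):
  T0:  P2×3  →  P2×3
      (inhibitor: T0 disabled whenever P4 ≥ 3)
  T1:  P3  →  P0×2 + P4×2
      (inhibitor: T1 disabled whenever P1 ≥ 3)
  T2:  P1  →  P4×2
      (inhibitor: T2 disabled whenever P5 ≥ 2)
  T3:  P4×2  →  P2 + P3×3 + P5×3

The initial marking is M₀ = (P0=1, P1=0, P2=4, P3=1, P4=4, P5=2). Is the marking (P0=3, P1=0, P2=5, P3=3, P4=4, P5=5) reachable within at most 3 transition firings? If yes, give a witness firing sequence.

YES — reachable via ⟨T1, T3⟩ (2 firings)

step 1: fire T1:  (P0=1, P1=0, P2=4, P3=1, P4=4, P5=2) → (P0=3, P1=0, P2=4, P3=0, P4=6, P5=2)
step 2: fire T3:  (P0=3, P1=0, P2=4, P3=0, P4=6, P5=2) → (P0=3, P1=0, P2=5, P3=3, P4=4, P5=5)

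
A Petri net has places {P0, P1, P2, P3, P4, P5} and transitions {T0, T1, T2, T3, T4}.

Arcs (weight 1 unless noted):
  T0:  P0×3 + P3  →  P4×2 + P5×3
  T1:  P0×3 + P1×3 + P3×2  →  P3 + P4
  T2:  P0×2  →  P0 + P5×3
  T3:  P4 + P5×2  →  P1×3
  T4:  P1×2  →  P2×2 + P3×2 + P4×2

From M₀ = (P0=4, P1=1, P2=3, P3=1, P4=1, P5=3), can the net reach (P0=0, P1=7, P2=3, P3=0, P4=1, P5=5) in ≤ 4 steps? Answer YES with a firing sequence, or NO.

YES — reachable via ⟨T2, T0, T3, T3⟩ (4 firings)

step 1: fire T2:  (P0=4, P1=1, P2=3, P3=1, P4=1, P5=3) → (P0=3, P1=1, P2=3, P3=1, P4=1, P5=6)
step 2: fire T0:  (P0=3, P1=1, P2=3, P3=1, P4=1, P5=6) → (P0=0, P1=1, P2=3, P3=0, P4=3, P5=9)
step 3: fire T3:  (P0=0, P1=1, P2=3, P3=0, P4=3, P5=9) → (P0=0, P1=4, P2=3, P3=0, P4=2, P5=7)
step 4: fire T3:  (P0=0, P1=4, P2=3, P3=0, P4=2, P5=7) → (P0=0, P1=7, P2=3, P3=0, P4=1, P5=5)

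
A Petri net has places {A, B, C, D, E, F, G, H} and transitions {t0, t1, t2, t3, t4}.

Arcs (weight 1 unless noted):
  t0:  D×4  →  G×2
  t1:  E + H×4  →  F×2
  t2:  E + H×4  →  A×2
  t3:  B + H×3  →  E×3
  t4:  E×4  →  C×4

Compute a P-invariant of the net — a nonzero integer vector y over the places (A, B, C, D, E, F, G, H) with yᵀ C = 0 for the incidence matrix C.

y = (A:1, B:6, C:2, D:0, E:2, F:1, G:0, H:0)

Incidence matrix C (rows=places, cols=transitions):
       t0   t1   t2   t3   t4
    A   0    0    2    0    0
    B   0    0    0   -1    0
    C   0    0    0    0    4
    D  -4    0    0    0    0
    E   0   -1   -1    3   -4
    F   0    2    0    0    0
    G   2    0    0    0    0
    H   0   -4   -4   -3    0

Candidate y = [1, 6, 2, 0, 2, 1, 0, 0]; check y·C column-wise:
  col t0: 1·0 + 6·0 + 2·0 + 0·-4 + 2·0 + 1·0 + 0·2 = 0
  col t1: 1·0 + 6·0 + 2·0 + 2·-1 + 1·2 + 0·-4 = 0
  col t2: 1·2 + 6·0 + 2·0 + 2·-1 + 1·0 + 0·-4 = 0
  col t3: 1·0 + 6·-1 + 2·0 + 2·3 + 1·0 + 0·-3 = 0
  col t4: 1·0 + 6·0 + 2·4 + 2·-4 + 1·0 = 0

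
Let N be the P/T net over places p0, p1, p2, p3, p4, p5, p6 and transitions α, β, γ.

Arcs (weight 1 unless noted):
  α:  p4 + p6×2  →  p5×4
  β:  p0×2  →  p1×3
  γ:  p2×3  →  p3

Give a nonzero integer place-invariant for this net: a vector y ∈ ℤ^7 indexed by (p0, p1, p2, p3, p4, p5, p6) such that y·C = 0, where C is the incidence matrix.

y = (p0:3, p1:2, p2:0, p3:0, p4:0, p5:0, p6:0)

Incidence matrix C (rows=places, cols=transitions):
        α    β    γ
   p0   0   -2    0
   p1   0    3    0
   p2   0    0   -3
   p3   0    0    1
   p4  -1    0    0
   p5   4    0    0
   p6  -2    0    0

Candidate y = [3, 2, 0, 0, 0, 0, 0]; check y·C column-wise:
  col α: 3·0 + 2·0 + 0·-1 + 0·4 + 0·-2 = 0
  col β: 3·-2 + 2·3 = 0
  col γ: 3·0 + 2·0 + 0·-3 + 0·1 = 0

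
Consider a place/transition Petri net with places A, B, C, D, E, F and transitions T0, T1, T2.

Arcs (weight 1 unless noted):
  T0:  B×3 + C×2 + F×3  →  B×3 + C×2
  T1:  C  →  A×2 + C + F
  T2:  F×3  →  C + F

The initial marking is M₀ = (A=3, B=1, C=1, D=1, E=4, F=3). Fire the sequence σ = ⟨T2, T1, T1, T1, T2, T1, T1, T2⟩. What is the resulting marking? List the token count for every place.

step 1: fire T2:  (A=3, B=1, C=1, D=1, E=4, F=3) → (A=3, B=1, C=2, D=1, E=4, F=1)
step 2: fire T1:  (A=3, B=1, C=2, D=1, E=4, F=1) → (A=5, B=1, C=2, D=1, E=4, F=2)
step 3: fire T1:  (A=5, B=1, C=2, D=1, E=4, F=2) → (A=7, B=1, C=2, D=1, E=4, F=3)
step 4: fire T1:  (A=7, B=1, C=2, D=1, E=4, F=3) → (A=9, B=1, C=2, D=1, E=4, F=4)
step 5: fire T2:  (A=9, B=1, C=2, D=1, E=4, F=4) → (A=9, B=1, C=3, D=1, E=4, F=2)
step 6: fire T1:  (A=9, B=1, C=3, D=1, E=4, F=2) → (A=11, B=1, C=3, D=1, E=4, F=3)
step 7: fire T1:  (A=11, B=1, C=3, D=1, E=4, F=3) → (A=13, B=1, C=3, D=1, E=4, F=4)
step 8: fire T2:  (A=13, B=1, C=3, D=1, E=4, F=4) → (A=13, B=1, C=4, D=1, E=4, F=2)

(A=13, B=1, C=4, D=1, E=4, F=2)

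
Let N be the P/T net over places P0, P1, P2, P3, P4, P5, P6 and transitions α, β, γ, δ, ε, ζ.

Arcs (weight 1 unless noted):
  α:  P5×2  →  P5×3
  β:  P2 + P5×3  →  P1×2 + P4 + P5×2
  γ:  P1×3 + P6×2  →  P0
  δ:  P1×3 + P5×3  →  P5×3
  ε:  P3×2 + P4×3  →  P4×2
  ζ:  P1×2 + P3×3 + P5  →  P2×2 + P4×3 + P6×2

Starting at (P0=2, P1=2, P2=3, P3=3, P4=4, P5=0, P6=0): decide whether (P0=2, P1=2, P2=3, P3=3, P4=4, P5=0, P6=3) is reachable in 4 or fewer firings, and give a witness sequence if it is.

depth 0: 1 marking
depth 1: 2 markings reached so far
depth 2: 2 markings reached so far
(frontier empty at depth 2; search complete)
target is not among the 2 markings reachable within 4 steps

NO — not reachable within 4 firings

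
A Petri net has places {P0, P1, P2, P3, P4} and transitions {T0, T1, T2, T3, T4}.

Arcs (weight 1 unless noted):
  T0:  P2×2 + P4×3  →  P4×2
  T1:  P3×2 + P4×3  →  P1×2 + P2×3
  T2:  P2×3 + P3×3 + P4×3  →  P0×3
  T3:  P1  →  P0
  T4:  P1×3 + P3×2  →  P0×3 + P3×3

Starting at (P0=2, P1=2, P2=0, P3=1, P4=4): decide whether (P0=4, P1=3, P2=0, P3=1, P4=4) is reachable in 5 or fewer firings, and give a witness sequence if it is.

depth 0: 1 marking
depth 1: 2 markings reached so far
depth 2: 3 markings reached so far
depth 3: 3 markings reached so far
(frontier empty at depth 3; search complete)
target is not among the 3 markings reachable within 5 steps

NO — not reachable within 5 firings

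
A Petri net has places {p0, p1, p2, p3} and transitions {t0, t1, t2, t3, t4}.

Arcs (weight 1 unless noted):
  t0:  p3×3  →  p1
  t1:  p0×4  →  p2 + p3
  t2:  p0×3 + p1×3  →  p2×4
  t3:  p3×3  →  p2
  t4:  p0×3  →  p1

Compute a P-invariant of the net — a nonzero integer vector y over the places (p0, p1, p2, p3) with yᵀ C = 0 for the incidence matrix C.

Incidence matrix C (rows=places, cols=transitions):
       t0   t1   t2   t3   t4
   p0   0   -4   -3    0   -3
   p1   1    0   -3    0    1
   p2   0    1    4    1    0
   p3  -3    1    0   -3    0

Candidate y = [1, 3, 3, 1]; check y·C column-wise:
  col t0: 1·0 + 3·1 + 3·0 + 1·-3 = 0
  col t1: 1·-4 + 3·0 + 3·1 + 1·1 = 0
  col t2: 1·-3 + 3·-3 + 3·4 + 1·0 = 0
  col t3: 1·0 + 3·0 + 3·1 + 1·-3 = 0
  col t4: 1·-3 + 3·1 + 3·0 + 1·0 = 0

y = (p0:1, p1:3, p2:3, p3:1)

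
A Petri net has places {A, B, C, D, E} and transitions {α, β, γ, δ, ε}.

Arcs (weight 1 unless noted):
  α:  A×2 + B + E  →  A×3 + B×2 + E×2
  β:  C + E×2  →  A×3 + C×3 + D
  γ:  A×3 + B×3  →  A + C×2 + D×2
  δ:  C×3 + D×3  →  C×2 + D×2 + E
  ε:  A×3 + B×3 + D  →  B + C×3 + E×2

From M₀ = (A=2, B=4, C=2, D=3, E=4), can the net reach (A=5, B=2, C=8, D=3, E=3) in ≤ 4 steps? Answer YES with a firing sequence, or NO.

YES — reachable via ⟨β, β, δ, ε⟩ (4 firings)

step 1: fire β:  (A=2, B=4, C=2, D=3, E=4) → (A=5, B=4, C=4, D=4, E=2)
step 2: fire β:  (A=5, B=4, C=4, D=4, E=2) → (A=8, B=4, C=6, D=5, E=0)
step 3: fire δ:  (A=8, B=4, C=6, D=5, E=0) → (A=8, B=4, C=5, D=4, E=1)
step 4: fire ε:  (A=8, B=4, C=5, D=4, E=1) → (A=5, B=2, C=8, D=3, E=3)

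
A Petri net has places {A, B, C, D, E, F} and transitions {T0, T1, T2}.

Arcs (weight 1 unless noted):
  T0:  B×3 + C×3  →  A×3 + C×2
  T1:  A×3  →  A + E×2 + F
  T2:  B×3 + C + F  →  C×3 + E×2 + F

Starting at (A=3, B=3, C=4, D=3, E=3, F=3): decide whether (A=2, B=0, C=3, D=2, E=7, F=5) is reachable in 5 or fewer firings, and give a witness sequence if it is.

NO — not reachable within 5 firings

depth 0: 1 marking
depth 1: 4 markings reached so far
depth 2: 6 markings reached so far
depth 3: 7 markings reached so far
depth 4: 7 markings reached so far
(frontier empty at depth 4; search complete)
target is not among the 7 markings reachable within 5 steps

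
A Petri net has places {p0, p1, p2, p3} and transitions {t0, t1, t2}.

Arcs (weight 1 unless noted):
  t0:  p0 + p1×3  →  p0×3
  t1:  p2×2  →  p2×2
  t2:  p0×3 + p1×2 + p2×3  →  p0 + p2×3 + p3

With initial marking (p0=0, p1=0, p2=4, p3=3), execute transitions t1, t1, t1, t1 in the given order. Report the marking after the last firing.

step 1: fire t1:  (p0=0, p1=0, p2=4, p3=3) → (p0=0, p1=0, p2=4, p3=3)
step 2: fire t1:  (p0=0, p1=0, p2=4, p3=3) → (p0=0, p1=0, p2=4, p3=3)
step 3: fire t1:  (p0=0, p1=0, p2=4, p3=3) → (p0=0, p1=0, p2=4, p3=3)
step 4: fire t1:  (p0=0, p1=0, p2=4, p3=3) → (p0=0, p1=0, p2=4, p3=3)

(p0=0, p1=0, p2=4, p3=3)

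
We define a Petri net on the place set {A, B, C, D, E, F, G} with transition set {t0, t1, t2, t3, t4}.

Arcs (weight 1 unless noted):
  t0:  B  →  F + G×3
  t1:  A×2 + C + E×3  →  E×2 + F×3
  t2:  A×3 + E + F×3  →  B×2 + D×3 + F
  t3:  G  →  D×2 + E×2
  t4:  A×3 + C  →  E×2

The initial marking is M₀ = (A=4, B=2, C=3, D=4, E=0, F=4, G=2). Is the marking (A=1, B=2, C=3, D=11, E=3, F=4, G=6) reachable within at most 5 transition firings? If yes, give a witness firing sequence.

step 1: fire t0:  (A=4, B=2, C=3, D=4, E=0, F=4, G=2) → (A=4, B=1, C=3, D=4, E=0, F=5, G=5)
step 2: fire t0:  (A=4, B=1, C=3, D=4, E=0, F=5, G=5) → (A=4, B=0, C=3, D=4, E=0, F=6, G=8)
step 3: fire t3:  (A=4, B=0, C=3, D=4, E=0, F=6, G=8) → (A=4, B=0, C=3, D=6, E=2, F=6, G=7)
step 4: fire t2:  (A=4, B=0, C=3, D=6, E=2, F=6, G=7) → (A=1, B=2, C=3, D=9, E=1, F=4, G=7)
step 5: fire t3:  (A=1, B=2, C=3, D=9, E=1, F=4, G=7) → (A=1, B=2, C=3, D=11, E=3, F=4, G=6)

YES — reachable via ⟨t0, t0, t3, t2, t3⟩ (5 firings)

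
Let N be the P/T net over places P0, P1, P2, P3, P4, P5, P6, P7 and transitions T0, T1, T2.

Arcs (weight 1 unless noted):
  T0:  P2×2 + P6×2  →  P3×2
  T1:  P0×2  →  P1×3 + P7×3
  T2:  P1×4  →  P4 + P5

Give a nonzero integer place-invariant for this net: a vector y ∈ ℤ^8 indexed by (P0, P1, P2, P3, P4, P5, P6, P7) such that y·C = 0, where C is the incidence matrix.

y = (P0:0, P1:0, P2:1, P3:1, P4:0, P5:0, P6:0, P7:0)

Incidence matrix C (rows=places, cols=transitions):
       T0   T1   T2
   P0   0   -2    0
   P1   0    3   -4
   P2  -2    0    0
   P3   2    0    0
   P4   0    0    1
   P5   0    0    1
   P6  -2    0    0
   P7   0    3    0

Candidate y = [0, 0, 1, 1, 0, 0, 0, 0]; check y·C column-wise:
  col T0: 1·-2 + 1·2 + 0·-2 = 0
  col T1: 0·-2 + 0·3 + 1·0 + 1·0 + 0·3 = 0
  col T2: 0·-4 + 1·0 + 1·0 + 0·1 + 0·1 = 0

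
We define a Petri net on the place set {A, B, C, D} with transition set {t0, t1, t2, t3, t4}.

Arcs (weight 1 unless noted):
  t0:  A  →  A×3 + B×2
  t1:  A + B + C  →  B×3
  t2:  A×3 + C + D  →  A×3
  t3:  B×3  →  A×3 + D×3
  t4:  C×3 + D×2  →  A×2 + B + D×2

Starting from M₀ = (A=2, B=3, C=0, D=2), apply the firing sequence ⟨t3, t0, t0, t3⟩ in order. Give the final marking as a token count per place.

step 1: fire t3:  (A=2, B=3, C=0, D=2) → (A=5, B=0, C=0, D=5)
step 2: fire t0:  (A=5, B=0, C=0, D=5) → (A=7, B=2, C=0, D=5)
step 3: fire t0:  (A=7, B=2, C=0, D=5) → (A=9, B=4, C=0, D=5)
step 4: fire t3:  (A=9, B=4, C=0, D=5) → (A=12, B=1, C=0, D=8)

(A=12, B=1, C=0, D=8)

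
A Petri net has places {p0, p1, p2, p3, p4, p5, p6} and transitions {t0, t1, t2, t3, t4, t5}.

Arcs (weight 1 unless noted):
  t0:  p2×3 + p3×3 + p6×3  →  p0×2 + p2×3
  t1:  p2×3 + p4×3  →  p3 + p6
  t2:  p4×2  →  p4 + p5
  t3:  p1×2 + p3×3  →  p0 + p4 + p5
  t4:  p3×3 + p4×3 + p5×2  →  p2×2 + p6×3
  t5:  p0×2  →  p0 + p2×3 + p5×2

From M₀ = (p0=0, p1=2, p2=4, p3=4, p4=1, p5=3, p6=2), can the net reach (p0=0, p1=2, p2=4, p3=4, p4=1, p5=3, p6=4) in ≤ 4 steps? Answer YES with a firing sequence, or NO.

depth 0: 1 marking
depth 1: 2 markings reached so far
depth 2: 3 markings reached so far
depth 3: 3 markings reached so far
(frontier empty at depth 3; search complete)
target is not among the 3 markings reachable within 4 steps

NO — not reachable within 4 firings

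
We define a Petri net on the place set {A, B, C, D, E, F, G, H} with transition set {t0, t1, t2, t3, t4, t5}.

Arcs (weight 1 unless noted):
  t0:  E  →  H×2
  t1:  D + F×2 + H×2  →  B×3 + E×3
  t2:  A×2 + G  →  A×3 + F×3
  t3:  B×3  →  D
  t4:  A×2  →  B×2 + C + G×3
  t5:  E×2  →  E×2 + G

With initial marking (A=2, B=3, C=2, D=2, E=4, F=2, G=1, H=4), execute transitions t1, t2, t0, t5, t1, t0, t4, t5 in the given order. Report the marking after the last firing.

(A=1, B=11, C=3, D=0, E=8, F=1, G=5, H=4)

step 1: fire t1:  (A=2, B=3, C=2, D=2, E=4, F=2, G=1, H=4) → (A=2, B=6, C=2, D=1, E=7, F=0, G=1, H=2)
step 2: fire t2:  (A=2, B=6, C=2, D=1, E=7, F=0, G=1, H=2) → (A=3, B=6, C=2, D=1, E=7, F=3, G=0, H=2)
step 3: fire t0:  (A=3, B=6, C=2, D=1, E=7, F=3, G=0, H=2) → (A=3, B=6, C=2, D=1, E=6, F=3, G=0, H=4)
step 4: fire t5:  (A=3, B=6, C=2, D=1, E=6, F=3, G=0, H=4) → (A=3, B=6, C=2, D=1, E=6, F=3, G=1, H=4)
step 5: fire t1:  (A=3, B=6, C=2, D=1, E=6, F=3, G=1, H=4) → (A=3, B=9, C=2, D=0, E=9, F=1, G=1, H=2)
step 6: fire t0:  (A=3, B=9, C=2, D=0, E=9, F=1, G=1, H=2) → (A=3, B=9, C=2, D=0, E=8, F=1, G=1, H=4)
step 7: fire t4:  (A=3, B=9, C=2, D=0, E=8, F=1, G=1, H=4) → (A=1, B=11, C=3, D=0, E=8, F=1, G=4, H=4)
step 8: fire t5:  (A=1, B=11, C=3, D=0, E=8, F=1, G=4, H=4) → (A=1, B=11, C=3, D=0, E=8, F=1, G=5, H=4)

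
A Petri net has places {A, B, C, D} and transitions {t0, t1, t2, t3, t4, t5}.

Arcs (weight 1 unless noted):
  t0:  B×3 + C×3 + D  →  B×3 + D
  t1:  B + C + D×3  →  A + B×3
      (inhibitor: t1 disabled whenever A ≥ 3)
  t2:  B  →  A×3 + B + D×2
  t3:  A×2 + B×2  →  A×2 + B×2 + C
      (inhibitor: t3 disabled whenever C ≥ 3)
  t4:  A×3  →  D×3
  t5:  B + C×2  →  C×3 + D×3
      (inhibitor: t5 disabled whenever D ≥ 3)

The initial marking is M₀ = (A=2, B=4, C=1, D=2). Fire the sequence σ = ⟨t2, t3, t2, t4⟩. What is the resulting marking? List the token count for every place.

step 1: fire t2:  (A=2, B=4, C=1, D=2) → (A=5, B=4, C=1, D=4)
step 2: fire t3:  (A=5, B=4, C=1, D=4) → (A=5, B=4, C=2, D=4)
step 3: fire t2:  (A=5, B=4, C=2, D=4) → (A=8, B=4, C=2, D=6)
step 4: fire t4:  (A=8, B=4, C=2, D=6) → (A=5, B=4, C=2, D=9)

(A=5, B=4, C=2, D=9)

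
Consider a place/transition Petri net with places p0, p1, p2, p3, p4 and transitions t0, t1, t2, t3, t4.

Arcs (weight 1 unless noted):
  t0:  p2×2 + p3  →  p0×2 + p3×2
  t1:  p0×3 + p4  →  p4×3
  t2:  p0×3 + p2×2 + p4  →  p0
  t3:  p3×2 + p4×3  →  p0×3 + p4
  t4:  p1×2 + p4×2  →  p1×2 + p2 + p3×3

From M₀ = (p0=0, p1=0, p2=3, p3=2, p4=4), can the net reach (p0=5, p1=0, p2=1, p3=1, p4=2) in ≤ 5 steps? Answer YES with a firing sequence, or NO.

YES — reachable via ⟨t0, t3⟩ (2 firings)

step 1: fire t0:  (p0=0, p1=0, p2=3, p3=2, p4=4) → (p0=2, p1=0, p2=1, p3=3, p4=4)
step 2: fire t3:  (p0=2, p1=0, p2=1, p3=3, p4=4) → (p0=5, p1=0, p2=1, p3=1, p4=2)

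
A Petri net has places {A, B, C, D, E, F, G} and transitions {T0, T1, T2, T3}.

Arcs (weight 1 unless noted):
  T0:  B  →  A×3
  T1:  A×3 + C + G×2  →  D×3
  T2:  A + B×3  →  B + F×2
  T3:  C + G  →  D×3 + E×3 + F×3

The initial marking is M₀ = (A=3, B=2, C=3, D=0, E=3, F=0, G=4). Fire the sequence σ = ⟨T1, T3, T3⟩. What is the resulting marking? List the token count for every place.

step 1: fire T1:  (A=3, B=2, C=3, D=0, E=3, F=0, G=4) → (A=0, B=2, C=2, D=3, E=3, F=0, G=2)
step 2: fire T3:  (A=0, B=2, C=2, D=3, E=3, F=0, G=2) → (A=0, B=2, C=1, D=6, E=6, F=3, G=1)
step 3: fire T3:  (A=0, B=2, C=1, D=6, E=6, F=3, G=1) → (A=0, B=2, C=0, D=9, E=9, F=6, G=0)

(A=0, B=2, C=0, D=9, E=9, F=6, G=0)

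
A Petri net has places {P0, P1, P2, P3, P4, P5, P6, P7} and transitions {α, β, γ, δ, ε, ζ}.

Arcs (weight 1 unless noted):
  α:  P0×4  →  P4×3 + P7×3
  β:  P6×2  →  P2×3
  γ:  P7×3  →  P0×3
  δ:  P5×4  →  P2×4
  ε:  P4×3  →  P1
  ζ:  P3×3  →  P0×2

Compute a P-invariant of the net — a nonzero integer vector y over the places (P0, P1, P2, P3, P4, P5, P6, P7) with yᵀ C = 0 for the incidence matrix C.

Incidence matrix C (rows=places, cols=transitions):
        α    β    γ    δ    ε    ζ
   P0  -4    0    3    0    0    2
   P1   0    0    0    0    1    0
   P2   0    3    0    4    0    0
   P3   0    0    0    0    0   -3
   P4   3    0    0    0   -3    0
   P5   0    0    0   -4    0    0
   P6   0   -2    0    0    0    0
   P7   3    0   -3    0    0    0

Candidate y = [0, 0, 2, 0, 0, 2, 3, 0]; check y·C column-wise:
  col α: 0·-4 + 2·0 + 0·3 + 2·0 + 3·0 + 0·3 = 0
  col β: 2·3 + 2·0 + 3·-2 = 0
  col γ: 0·3 + 2·0 + 2·0 + 3·0 + 0·-3 = 0
  col δ: 2·4 + 2·-4 + 3·0 = 0
  col ε: 0·1 + 2·0 + 0·-3 + 2·0 + 3·0 = 0
  col ζ: 0·2 + 2·0 + 0·-3 + 2·0 + 3·0 = 0

y = (P0:0, P1:0, P2:2, P3:0, P4:0, P5:2, P6:3, P7:0)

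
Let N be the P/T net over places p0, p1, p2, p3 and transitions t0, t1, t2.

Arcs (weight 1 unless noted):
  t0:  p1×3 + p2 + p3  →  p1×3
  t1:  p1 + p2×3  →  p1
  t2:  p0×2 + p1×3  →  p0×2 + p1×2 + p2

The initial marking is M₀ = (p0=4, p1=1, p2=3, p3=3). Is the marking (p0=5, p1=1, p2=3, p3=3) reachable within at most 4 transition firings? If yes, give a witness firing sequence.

NO — not reachable within 4 firings

depth 0: 1 marking
depth 1: 2 markings reached so far
depth 2: 2 markings reached so far
(frontier empty at depth 2; search complete)
target is not among the 2 markings reachable within 4 steps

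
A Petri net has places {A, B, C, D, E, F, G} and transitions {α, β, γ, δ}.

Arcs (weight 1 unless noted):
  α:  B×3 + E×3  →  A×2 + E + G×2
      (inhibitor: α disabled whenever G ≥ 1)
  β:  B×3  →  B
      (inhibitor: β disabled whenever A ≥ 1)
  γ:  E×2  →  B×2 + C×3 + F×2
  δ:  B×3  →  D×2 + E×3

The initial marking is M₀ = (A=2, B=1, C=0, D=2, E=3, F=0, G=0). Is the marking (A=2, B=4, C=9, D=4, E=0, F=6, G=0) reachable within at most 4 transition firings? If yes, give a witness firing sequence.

YES — reachable via ⟨γ, δ, γ, γ⟩ (4 firings)

step 1: fire γ:  (A=2, B=1, C=0, D=2, E=3, F=0, G=0) → (A=2, B=3, C=3, D=2, E=1, F=2, G=0)
step 2: fire δ:  (A=2, B=3, C=3, D=2, E=1, F=2, G=0) → (A=2, B=0, C=3, D=4, E=4, F=2, G=0)
step 3: fire γ:  (A=2, B=0, C=3, D=4, E=4, F=2, G=0) → (A=2, B=2, C=6, D=4, E=2, F=4, G=0)
step 4: fire γ:  (A=2, B=2, C=6, D=4, E=2, F=4, G=0) → (A=2, B=4, C=9, D=4, E=0, F=6, G=0)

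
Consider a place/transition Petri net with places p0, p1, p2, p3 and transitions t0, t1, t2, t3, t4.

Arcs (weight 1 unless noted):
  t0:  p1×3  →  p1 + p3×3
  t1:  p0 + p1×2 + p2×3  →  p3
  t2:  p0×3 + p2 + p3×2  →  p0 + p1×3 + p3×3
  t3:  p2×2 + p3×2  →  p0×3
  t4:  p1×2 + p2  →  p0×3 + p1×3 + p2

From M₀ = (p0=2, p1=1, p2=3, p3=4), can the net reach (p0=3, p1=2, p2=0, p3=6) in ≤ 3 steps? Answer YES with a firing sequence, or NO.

YES — reachable via ⟨t3, t2, t0⟩ (3 firings)

step 1: fire t3:  (p0=2, p1=1, p2=3, p3=4) → (p0=5, p1=1, p2=1, p3=2)
step 2: fire t2:  (p0=5, p1=1, p2=1, p3=2) → (p0=3, p1=4, p2=0, p3=3)
step 3: fire t0:  (p0=3, p1=4, p2=0, p3=3) → (p0=3, p1=2, p2=0, p3=6)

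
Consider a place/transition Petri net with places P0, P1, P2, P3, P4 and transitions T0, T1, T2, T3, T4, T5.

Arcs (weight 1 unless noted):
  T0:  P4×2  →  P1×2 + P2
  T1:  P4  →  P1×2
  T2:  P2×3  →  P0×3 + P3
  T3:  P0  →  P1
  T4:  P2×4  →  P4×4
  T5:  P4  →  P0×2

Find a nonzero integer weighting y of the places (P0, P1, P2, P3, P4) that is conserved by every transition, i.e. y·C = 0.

Incidence matrix C (rows=places, cols=transitions):
       T0   T1   T2   T3   T4   T5
   P0   0    0    3   -1    0    2
   P1   2    2    0    1    0    0
   P2   1    0   -3    0   -4    0
   P3   0    0    1    0    0    0
   P4  -2   -1    0    0    4   -1

Candidate y = [1, 1, 2, 3, 2]; check y·C column-wise:
  col T0: 1·0 + 1·2 + 2·1 + 3·0 + 2·-2 = 0
  col T1: 1·0 + 1·2 + 2·0 + 3·0 + 2·-1 = 0
  col T2: 1·3 + 1·0 + 2·-3 + 3·1 + 2·0 = 0
  col T3: 1·-1 + 1·1 + 2·0 + 3·0 + 2·0 = 0
  col T4: 1·0 + 1·0 + 2·-4 + 3·0 + 2·4 = 0
  col T5: 1·2 + 1·0 + 2·0 + 3·0 + 2·-1 = 0

y = (P0:1, P1:1, P2:2, P3:3, P4:2)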